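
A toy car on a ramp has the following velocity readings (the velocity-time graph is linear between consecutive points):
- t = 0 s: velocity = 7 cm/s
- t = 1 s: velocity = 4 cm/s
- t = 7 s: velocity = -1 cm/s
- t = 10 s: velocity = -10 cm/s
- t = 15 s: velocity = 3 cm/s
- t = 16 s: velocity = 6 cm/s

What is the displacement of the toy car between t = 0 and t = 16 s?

Net displacement equals the area under the velocity-time graph (areas below the axis count negative).
0–1 s: ½(7 + 4)(1) = 5.5 cm
1–7 s: ½(4 + -1)(6) = 9 cm
7–10 s: ½(-1 + -10)(3) = -16.5 cm
10–15 s: ½(-10 + 3)(5) = -17.5 cm
15–16 s: ½(3 + 6)(1) = 4.5 cm
Net displacement = -15 cm

-15 cm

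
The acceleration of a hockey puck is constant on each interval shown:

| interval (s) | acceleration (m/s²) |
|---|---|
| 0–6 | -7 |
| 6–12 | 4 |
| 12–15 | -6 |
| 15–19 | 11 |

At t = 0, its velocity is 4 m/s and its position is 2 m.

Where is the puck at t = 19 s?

On each constant-a segment, Δv = aΔt and Δx = v₀Δt + ½aΔt²; chain segment to segment.
0–6 s: v starts 4 m/s; Δx = 4·6 + ½·-7·6² = -102 m; v ends -38 m/s.
6–12 s: v starts -38 m/s; Δx = -38·6 + ½·4·6² = -156 m; v ends -14 m/s.
12–15 s: v starts -14 m/s; Δx = -14·3 + ½·-6·3² = -69 m; v ends -32 m/s.
15–19 s: v starts -32 m/s; Δx = -32·4 + ½·11·4² = -40 m; v ends 12 m/s.
x(19) = 2 + Σ Δx = -365 m.

-365 m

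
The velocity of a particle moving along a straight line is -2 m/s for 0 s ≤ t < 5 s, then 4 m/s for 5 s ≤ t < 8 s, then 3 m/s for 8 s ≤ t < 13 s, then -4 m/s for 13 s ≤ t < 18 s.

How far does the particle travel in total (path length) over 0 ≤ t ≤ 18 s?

Distance (not displacement) is the total path length: add the absolute areas under v-t.
0–5 s: |-2| × 5 = 10 m
5–8 s: |4| × 3 = 12 m
8–13 s: |3| × 5 = 15 m
13–18 s: |-4| × 5 = 20 m
Total distance = 57 m

57 m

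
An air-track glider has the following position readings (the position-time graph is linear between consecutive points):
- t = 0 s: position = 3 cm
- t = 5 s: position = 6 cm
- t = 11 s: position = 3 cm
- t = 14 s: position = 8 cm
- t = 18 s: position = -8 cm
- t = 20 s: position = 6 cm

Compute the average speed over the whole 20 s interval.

Average speed = (total path length)/(elapsed time); on a piecewise-linear x-t graph the path length is Σ|Δx|.
0–5 s: |Δx| = |6 − 3| = 3 cm
5–11 s: |Δx| = |3 − 6| = 3 cm
11–14 s: |Δx| = |8 − 3| = 5 cm
14–18 s: |Δx| = |-8 − 8| = 16 cm
18–20 s: |Δx| = |6 − -8| = 14 cm
Total path = 41 cm; average speed = 41/20 = 2.05 cm/s.

2.05 cm/s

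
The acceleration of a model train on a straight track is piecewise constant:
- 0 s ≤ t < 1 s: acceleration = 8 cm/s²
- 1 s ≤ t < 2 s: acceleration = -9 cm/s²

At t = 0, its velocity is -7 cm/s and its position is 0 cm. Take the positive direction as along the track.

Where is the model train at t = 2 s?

On each constant-a segment, Δv = aΔt and Δx = v₀Δt + ½aΔt²; chain segment to segment.
0–1 s: v starts -7 cm/s; Δx = -7·1 + ½·8·1² = -3 cm; v ends 1 cm/s.
1–2 s: v starts 1 cm/s; Δx = 1·1 + ½·-9·1² = -3.5 cm; v ends -8 cm/s.
x(2) = 0 + Σ Δx = -6.5 cm.

-6.5 cm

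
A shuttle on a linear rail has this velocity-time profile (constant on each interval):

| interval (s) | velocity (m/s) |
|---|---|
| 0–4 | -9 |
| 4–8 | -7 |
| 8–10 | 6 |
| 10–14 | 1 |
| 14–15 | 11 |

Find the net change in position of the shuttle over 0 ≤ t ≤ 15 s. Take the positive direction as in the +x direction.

-37 m

Displacement is the signed area under the v-t curve.
0–4 s: -9 × 4 = -36 m
4–8 s: -7 × 4 = -28 m
8–10 s: 6 × 2 = 12 m
10–14 s: 1 × 4 = 4 m
14–15 s: 11 × 1 = 11 m
Net displacement = -37 m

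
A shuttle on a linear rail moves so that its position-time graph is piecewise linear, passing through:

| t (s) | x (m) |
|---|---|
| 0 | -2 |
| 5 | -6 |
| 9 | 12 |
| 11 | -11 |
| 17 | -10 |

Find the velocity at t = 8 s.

4.5 m/s

Velocity is the slope of the x-t graph on 5–9 s: (12 − -6)/(9 − 5) = 4.5 m/s.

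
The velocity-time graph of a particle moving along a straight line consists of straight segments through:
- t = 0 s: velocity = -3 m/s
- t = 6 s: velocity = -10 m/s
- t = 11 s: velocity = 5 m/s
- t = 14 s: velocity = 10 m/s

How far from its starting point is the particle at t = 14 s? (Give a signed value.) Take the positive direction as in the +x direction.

-29 m

Displacement is the signed area under the v-t curve.
0–6 s: ½(-3 + -10)(6) = -39 m
6–11 s: ½(-10 + 5)(5) = -12.5 m
11–14 s: ½(5 + 10)(3) = 22.5 m
Net displacement = -29 m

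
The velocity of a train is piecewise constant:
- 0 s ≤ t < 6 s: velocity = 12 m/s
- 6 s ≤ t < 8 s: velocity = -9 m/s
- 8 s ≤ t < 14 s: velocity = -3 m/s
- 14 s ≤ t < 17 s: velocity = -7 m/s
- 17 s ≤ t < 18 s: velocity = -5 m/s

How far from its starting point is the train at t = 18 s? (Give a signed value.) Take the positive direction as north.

10 m

Displacement is the signed area under the v-t curve.
0–6 s: 12 × 6 = 72 m
6–8 s: -9 × 2 = -18 m
8–14 s: -3 × 6 = -18 m
14–17 s: -7 × 3 = -21 m
17–18 s: -5 × 1 = -5 m
Net displacement = 10 m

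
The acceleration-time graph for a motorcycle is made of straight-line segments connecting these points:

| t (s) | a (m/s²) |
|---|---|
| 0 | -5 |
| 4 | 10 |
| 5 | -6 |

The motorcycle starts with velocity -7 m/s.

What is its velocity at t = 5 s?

Δv equals the area under the a-t graph; then v = v₀ + Δv.
0–4 s: ½(-5 + 10)(4) = 10 m/s
4–5 s: ½(10 + -6)(1) = 2 m/s
Δv = 12 m/s, so v(5) = -7 + (12) = 5 m/s.

5 m/s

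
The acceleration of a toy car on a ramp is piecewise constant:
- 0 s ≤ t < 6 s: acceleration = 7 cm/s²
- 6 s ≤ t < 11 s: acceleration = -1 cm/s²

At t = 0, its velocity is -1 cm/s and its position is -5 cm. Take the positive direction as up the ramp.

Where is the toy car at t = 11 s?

On each constant-a segment, Δv = aΔt and Δx = v₀Δt + ½aΔt²; chain segment to segment.
0–6 s: v starts -1 cm/s; Δx = -1·6 + ½·7·6² = 120 cm; v ends 41 cm/s.
6–11 s: v starts 41 cm/s; Δx = 41·5 + ½·-1·5² = 192.5 cm; v ends 36 cm/s.
x(11) = -5 + Σ Δx = 307.5 cm.

307.5 cm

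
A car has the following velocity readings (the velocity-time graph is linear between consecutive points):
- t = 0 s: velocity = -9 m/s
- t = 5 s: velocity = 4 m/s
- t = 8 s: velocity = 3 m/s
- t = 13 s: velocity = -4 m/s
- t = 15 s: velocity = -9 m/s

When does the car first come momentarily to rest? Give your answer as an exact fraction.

v changes sign on 0–5 s (from -9 to 4); the graph is linear there, so v = 0 at t = 0 + (9)·(5 − 0)/(4 − -9) = 45/13 s.

t = 45/13 s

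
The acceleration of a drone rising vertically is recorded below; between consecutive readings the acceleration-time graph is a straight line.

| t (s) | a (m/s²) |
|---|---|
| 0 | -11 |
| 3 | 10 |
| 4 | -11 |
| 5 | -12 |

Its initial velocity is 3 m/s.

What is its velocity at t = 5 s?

-10.5 m/s

Δv equals the area under the a-t graph; then v = v₀ + Δv.
0–3 s: ½(-11 + 10)(3) = -1.5 m/s
3–4 s: ½(10 + -11)(1) = -0.5 m/s
4–5 s: ½(-11 + -12)(1) = -11.5 m/s
Δv = -13.5 m/s, so v(5) = 3 + (-13.5) = -10.5 m/s.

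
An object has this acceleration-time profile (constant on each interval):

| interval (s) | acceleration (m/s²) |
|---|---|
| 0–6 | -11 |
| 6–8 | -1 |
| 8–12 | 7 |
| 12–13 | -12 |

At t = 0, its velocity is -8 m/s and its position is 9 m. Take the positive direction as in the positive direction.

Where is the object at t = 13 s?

-689 m

On each constant-a segment, Δv = aΔt and Δx = v₀Δt + ½aΔt²; chain segment to segment.
0–6 s: v starts -8 m/s; Δx = -8·6 + ½·-11·6² = -246 m; v ends -74 m/s.
6–8 s: v starts -74 m/s; Δx = -74·2 + ½·-1·2² = -150 m; v ends -76 m/s.
8–12 s: v starts -76 m/s; Δx = -76·4 + ½·7·4² = -248 m; v ends -48 m/s.
12–13 s: v starts -48 m/s; Δx = -48·1 + ½·-12·1² = -54 m; v ends -60 m/s.
x(13) = 9 + Σ Δx = -689 m.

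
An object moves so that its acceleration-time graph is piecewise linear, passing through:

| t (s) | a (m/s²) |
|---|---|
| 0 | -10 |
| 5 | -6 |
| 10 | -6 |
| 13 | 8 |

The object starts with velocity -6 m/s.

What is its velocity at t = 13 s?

Δv equals the area under the a-t graph; then v = v₀ + Δv.
0–5 s: ½(-10 + -6)(5) = -40 m/s
5–10 s: -6 × 5 = -30 m/s
10–13 s: ½(-6 + 8)(3) = 3 m/s
Δv = -67 m/s, so v(13) = -6 + (-67) = -73 m/s.

-73 m/s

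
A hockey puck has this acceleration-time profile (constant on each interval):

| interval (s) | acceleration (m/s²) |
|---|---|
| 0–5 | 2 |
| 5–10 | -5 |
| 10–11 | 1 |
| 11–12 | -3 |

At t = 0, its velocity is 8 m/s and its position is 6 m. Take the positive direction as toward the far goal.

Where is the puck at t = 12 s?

On each constant-a segment, Δv = aΔt and Δx = v₀Δt + ½aΔt²; chain segment to segment.
0–5 s: v starts 8 m/s; Δx = 8·5 + ½·2·5² = 65 m; v ends 18 m/s.
5–10 s: v starts 18 m/s; Δx = 18·5 + ½·-5·5² = 27.5 m; v ends -7 m/s.
10–11 s: v starts -7 m/s; Δx = -7·1 + ½·1·1² = -6.5 m; v ends -6 m/s.
11–12 s: v starts -6 m/s; Δx = -6·1 + ½·-3·1² = -7.5 m; v ends -9 m/s.
x(12) = 6 + Σ Δx = 84.5 m.

84.5 m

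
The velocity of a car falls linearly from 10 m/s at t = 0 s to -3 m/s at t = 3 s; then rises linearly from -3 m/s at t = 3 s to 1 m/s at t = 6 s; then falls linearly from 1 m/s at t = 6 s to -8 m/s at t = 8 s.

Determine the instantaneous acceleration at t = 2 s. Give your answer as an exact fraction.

Acceleration is the slope of the v-t graph on 0–3 s: (-3 − 10)/(3 − 0) = -13/3 m/s².

-13/3 m/s²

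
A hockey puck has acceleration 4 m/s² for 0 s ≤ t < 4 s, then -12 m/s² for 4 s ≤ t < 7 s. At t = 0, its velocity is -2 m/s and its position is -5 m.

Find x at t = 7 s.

7 m

On each constant-a segment, Δv = aΔt and Δx = v₀Δt + ½aΔt²; chain segment to segment.
0–4 s: v starts -2 m/s; Δx = -2·4 + ½·4·4² = 24 m; v ends 14 m/s.
4–7 s: v starts 14 m/s; Δx = 14·3 + ½·-12·3² = -12 m; v ends -22 m/s.
x(7) = -5 + Σ Δx = 7 m.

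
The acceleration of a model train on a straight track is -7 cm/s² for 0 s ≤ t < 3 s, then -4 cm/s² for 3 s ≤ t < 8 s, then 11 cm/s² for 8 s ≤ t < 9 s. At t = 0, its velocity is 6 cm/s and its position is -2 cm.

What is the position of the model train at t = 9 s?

On each constant-a segment, Δv = aΔt and Δx = v₀Δt + ½aΔt²; chain segment to segment.
0–3 s: v starts 6 cm/s; Δx = 6·3 + ½·-7·3² = -13.5 cm; v ends -15 cm/s.
3–8 s: v starts -15 cm/s; Δx = -15·5 + ½·-4·5² = -125 cm; v ends -35 cm/s.
8–9 s: v starts -35 cm/s; Δx = -35·1 + ½·11·1² = -29.5 cm; v ends -24 cm/s.
x(9) = -2 + Σ Δx = -170 cm.

-170 cm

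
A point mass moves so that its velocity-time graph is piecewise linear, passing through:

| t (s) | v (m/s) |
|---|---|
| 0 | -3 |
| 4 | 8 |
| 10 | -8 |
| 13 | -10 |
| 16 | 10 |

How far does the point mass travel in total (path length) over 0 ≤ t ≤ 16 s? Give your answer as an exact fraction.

872/11 m

Total distance travelled is ∫|v| dt — sum the magnitudes of each area piece.
0–4 s: v = 0 at t = 12/11 s; triangle areas 18/11 + 128/11 = 146/11 m
4–10 s: v = 0 at t = 7 s; triangle areas 12 + 12 = 24 m
10–13 s: |½(-8 + -10)(3)| = 27 m
13–16 s: v = 0 at t = 14.5 s; triangle areas 7.5 + 7.5 = 15 m
Total distance = 872/11 m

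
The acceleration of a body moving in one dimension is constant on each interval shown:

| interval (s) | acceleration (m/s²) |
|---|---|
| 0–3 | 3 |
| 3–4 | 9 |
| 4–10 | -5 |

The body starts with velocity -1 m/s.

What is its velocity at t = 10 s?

-13 m/s

Δv equals the area under the a-t graph; then v = v₀ + Δv.
0–3 s: 3 × 3 = 9 m/s
3–4 s: 9 × 1 = 9 m/s
4–10 s: -5 × 6 = -30 m/s
Δv = -12 m/s, so v(10) = -1 + (-12) = -13 m/s.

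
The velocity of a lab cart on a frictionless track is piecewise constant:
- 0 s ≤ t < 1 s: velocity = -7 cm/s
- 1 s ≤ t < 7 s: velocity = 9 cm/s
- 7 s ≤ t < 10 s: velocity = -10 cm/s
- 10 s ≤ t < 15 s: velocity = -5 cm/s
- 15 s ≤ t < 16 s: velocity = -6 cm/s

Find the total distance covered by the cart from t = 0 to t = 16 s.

122 cm

Distance (not displacement) is the total path length: add the absolute areas under v-t.
0–1 s: |-7| × 1 = 7 cm
1–7 s: |9| × 6 = 54 cm
7–10 s: |-10| × 3 = 30 cm
10–15 s: |-5| × 5 = 25 cm
15–16 s: |-6| × 1 = 6 cm
Total distance = 122 cm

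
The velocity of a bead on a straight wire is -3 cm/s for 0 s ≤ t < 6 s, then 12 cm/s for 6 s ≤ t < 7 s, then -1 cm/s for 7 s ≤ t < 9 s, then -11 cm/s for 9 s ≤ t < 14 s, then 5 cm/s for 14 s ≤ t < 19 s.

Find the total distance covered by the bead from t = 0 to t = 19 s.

Total distance travelled is ∫|v| dt — sum the magnitudes of each area piece.
0–6 s: |-3| × 6 = 18 cm
6–7 s: |12| × 1 = 12 cm
7–9 s: |-1| × 2 = 2 cm
9–14 s: |-11| × 5 = 55 cm
14–19 s: |5| × 5 = 25 cm
Total distance = 112 cm

112 cm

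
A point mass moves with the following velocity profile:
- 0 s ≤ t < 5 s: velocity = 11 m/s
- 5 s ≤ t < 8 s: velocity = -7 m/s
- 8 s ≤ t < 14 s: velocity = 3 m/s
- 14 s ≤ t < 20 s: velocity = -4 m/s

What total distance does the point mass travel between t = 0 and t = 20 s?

118 m

Distance (not displacement) is the total path length: add the absolute areas under v-t.
0–5 s: |11| × 5 = 55 m
5–8 s: |-7| × 3 = 21 m
8–14 s: |3| × 6 = 18 m
14–20 s: |-4| × 6 = 24 m
Total distance = 118 m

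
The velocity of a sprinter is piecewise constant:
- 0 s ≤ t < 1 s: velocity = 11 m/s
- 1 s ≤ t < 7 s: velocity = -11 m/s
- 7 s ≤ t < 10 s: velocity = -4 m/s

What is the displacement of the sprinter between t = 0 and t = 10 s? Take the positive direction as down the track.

Net displacement equals the area under the velocity-time graph (areas below the axis count negative).
0–1 s: 11 × 1 = 11 m
1–7 s: -11 × 6 = -66 m
7–10 s: -4 × 3 = -12 m
Net displacement = -67 m

-67 m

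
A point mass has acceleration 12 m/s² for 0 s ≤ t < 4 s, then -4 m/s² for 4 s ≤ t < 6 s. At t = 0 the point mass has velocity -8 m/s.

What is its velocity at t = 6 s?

32 m/s

Δv equals the area under the a-t graph; then v = v₀ + Δv.
0–4 s: 12 × 4 = 48 m/s
4–6 s: -4 × 2 = -8 m/s
Δv = 40 m/s, so v(6) = -8 + (40) = 32 m/s.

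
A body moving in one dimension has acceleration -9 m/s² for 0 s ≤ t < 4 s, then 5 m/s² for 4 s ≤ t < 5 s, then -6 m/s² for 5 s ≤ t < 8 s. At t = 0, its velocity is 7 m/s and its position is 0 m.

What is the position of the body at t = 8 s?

-169.5 m

On each constant-a segment, Δv = aΔt and Δx = v₀Δt + ½aΔt²; chain segment to segment.
0–4 s: v starts 7 m/s; Δx = 7·4 + ½·-9·4² = -44 m; v ends -29 m/s.
4–5 s: v starts -29 m/s; Δx = -29·1 + ½·5·1² = -26.5 m; v ends -24 m/s.
5–8 s: v starts -24 m/s; Δx = -24·3 + ½·-6·3² = -99 m; v ends -42 m/s.
x(8) = 0 + Σ Δx = -169.5 m.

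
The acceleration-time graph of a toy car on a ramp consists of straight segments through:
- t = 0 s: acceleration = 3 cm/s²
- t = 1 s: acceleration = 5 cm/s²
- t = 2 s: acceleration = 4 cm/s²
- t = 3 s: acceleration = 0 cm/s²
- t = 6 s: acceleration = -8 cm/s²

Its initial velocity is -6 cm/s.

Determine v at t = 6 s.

Δv equals the area under the a-t graph; then v = v₀ + Δv.
0–1 s: ½(3 + 5)(1) = 4 cm/s
1–2 s: ½(5 + 4)(1) = 4.5 cm/s
2–3 s: ½(4 + 0)(1) = 2 cm/s
3–6 s: ½(0 + -8)(3) = -12 cm/s
Δv = -1.5 cm/s, so v(6) = -6 + (-1.5) = -7.5 cm/s.

-7.5 cm/s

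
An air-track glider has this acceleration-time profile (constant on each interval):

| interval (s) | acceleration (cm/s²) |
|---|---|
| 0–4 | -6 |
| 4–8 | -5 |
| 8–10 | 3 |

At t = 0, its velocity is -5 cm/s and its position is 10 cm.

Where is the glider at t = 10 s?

On each constant-a segment, Δv = aΔt and Δx = v₀Δt + ½aΔt²; chain segment to segment.
0–4 s: v starts -5 cm/s; Δx = -5·4 + ½·-6·4² = -68 cm; v ends -29 cm/s.
4–8 s: v starts -29 cm/s; Δx = -29·4 + ½·-5·4² = -156 cm; v ends -49 cm/s.
8–10 s: v starts -49 cm/s; Δx = -49·2 + ½·3·2² = -92 cm; v ends -43 cm/s.
x(10) = 10 + Σ Δx = -306 cm.

-306 cm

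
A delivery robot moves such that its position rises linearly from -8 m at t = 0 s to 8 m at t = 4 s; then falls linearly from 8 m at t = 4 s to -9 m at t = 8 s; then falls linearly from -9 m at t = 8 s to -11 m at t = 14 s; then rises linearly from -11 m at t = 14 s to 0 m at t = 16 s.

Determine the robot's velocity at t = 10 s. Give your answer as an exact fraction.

-1/3 m/s

Velocity is the slope of the x-t graph on 8–14 s: (-11 − -9)/(14 − 8) = -1/3 m/s.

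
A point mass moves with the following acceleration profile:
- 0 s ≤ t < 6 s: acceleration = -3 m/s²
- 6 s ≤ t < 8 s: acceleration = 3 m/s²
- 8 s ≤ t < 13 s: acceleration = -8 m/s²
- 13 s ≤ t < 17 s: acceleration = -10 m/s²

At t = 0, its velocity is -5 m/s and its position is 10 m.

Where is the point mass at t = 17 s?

On each constant-a segment, Δv = aΔt and Δx = v₀Δt + ½aΔt²; chain segment to segment.
0–6 s: v starts -5 m/s; Δx = -5·6 + ½·-3·6² = -84 m; v ends -23 m/s.
6–8 s: v starts -23 m/s; Δx = -23·2 + ½·3·2² = -40 m; v ends -17 m/s.
8–13 s: v starts -17 m/s; Δx = -17·5 + ½·-8·5² = -185 m; v ends -57 m/s.
13–17 s: v starts -57 m/s; Δx = -57·4 + ½·-10·4² = -308 m; v ends -97 m/s.
x(17) = 10 + Σ Δx = -607 m.

-607 m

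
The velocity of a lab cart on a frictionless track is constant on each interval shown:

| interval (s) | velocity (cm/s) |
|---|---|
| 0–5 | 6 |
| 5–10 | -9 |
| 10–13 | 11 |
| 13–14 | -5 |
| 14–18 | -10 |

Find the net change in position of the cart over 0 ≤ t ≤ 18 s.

-27 cm

Net displacement equals the area under the velocity-time graph (areas below the axis count negative).
0–5 s: 6 × 5 = 30 cm
5–10 s: -9 × 5 = -45 cm
10–13 s: 11 × 3 = 33 cm
13–14 s: -5 × 1 = -5 cm
14–18 s: -10 × 4 = -40 cm
Net displacement = -27 cm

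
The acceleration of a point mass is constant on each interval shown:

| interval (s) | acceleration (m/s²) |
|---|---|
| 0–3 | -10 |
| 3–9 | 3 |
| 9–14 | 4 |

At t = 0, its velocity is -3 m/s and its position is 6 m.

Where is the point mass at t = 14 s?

-217 m

On each constant-a segment, Δv = aΔt and Δx = v₀Δt + ½aΔt²; chain segment to segment.
0–3 s: v starts -3 m/s; Δx = -3·3 + ½·-10·3² = -54 m; v ends -33 m/s.
3–9 s: v starts -33 m/s; Δx = -33·6 + ½·3·6² = -144 m; v ends -15 m/s.
9–14 s: v starts -15 m/s; Δx = -15·5 + ½·4·5² = -25 m; v ends 5 m/s.
x(14) = 6 + Σ Δx = -217 m.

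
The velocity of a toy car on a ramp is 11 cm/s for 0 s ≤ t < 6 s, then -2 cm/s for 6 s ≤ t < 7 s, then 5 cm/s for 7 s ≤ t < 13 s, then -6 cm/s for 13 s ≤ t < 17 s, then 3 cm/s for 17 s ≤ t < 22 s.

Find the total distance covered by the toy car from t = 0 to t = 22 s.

Distance (not displacement) is the total path length: add the absolute areas under v-t.
0–6 s: |11| × 6 = 66 cm
6–7 s: |-2| × 1 = 2 cm
7–13 s: |5| × 6 = 30 cm
13–17 s: |-6| × 4 = 24 cm
17–22 s: |3| × 5 = 15 cm
Total distance = 137 cm

137 cm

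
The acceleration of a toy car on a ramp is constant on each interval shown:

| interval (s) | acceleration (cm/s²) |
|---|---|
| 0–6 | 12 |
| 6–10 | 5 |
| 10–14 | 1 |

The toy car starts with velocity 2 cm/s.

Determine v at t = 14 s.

98 cm/s

Δv equals the area under the a-t graph; then v = v₀ + Δv.
0–6 s: 12 × 6 = 72 cm/s
6–10 s: 5 × 4 = 20 cm/s
10–14 s: 1 × 4 = 4 cm/s
Δv = 96 cm/s, so v(14) = 2 + (96) = 98 cm/s.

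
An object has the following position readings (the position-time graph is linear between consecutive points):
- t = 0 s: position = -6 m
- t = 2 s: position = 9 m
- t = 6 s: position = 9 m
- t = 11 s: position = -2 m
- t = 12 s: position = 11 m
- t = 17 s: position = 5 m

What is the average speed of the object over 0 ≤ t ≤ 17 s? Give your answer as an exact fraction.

45/17 m/s

Average speed = (total path length)/(elapsed time); on a piecewise-linear x-t graph the path length is Σ|Δx|.
0–2 s: |Δx| = |9 − -6| = 15 m
2–6 s: |Δx| = |9 − 9| = 0 m
6–11 s: |Δx| = |-2 − 9| = 11 m
11–12 s: |Δx| = |11 − -2| = 13 m
12–17 s: |Δx| = |5 − 11| = 6 m
Total path = 45 m; average speed = 45/17 = 45/17 m/s.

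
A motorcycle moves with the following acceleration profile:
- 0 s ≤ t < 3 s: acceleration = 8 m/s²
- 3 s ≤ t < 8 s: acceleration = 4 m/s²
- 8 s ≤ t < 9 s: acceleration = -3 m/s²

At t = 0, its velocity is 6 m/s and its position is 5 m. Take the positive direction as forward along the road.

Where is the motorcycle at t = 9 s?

307.5 m

On each constant-a segment, Δv = aΔt and Δx = v₀Δt + ½aΔt²; chain segment to segment.
0–3 s: v starts 6 m/s; Δx = 6·3 + ½·8·3² = 54 m; v ends 30 m/s.
3–8 s: v starts 30 m/s; Δx = 30·5 + ½·4·5² = 200 m; v ends 50 m/s.
8–9 s: v starts 50 m/s; Δx = 50·1 + ½·-3·1² = 48.5 m; v ends 47 m/s.
x(9) = 5 + Σ Δx = 307.5 m.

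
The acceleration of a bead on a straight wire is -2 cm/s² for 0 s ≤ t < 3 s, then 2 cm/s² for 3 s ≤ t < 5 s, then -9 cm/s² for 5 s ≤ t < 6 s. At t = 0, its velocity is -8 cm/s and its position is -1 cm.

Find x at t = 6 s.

On each constant-a segment, Δv = aΔt and Δx = v₀Δt + ½aΔt²; chain segment to segment.
0–3 s: v starts -8 cm/s; Δx = -8·3 + ½·-2·3² = -33 cm; v ends -14 cm/s.
3–5 s: v starts -14 cm/s; Δx = -14·2 + ½·2·2² = -24 cm; v ends -10 cm/s.
5–6 s: v starts -10 cm/s; Δx = -10·1 + ½·-9·1² = -14.5 cm; v ends -19 cm/s.
x(6) = -1 + Σ Δx = -72.5 cm.

-72.5 cm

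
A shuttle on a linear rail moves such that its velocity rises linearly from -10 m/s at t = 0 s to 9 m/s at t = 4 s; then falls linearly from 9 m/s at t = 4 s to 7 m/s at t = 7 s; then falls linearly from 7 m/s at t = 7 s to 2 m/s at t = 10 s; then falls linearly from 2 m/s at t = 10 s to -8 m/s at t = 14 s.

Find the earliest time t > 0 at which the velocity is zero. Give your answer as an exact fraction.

v changes sign on 0–4 s (from -10 to 9); the graph is linear there, so v = 0 at t = 0 + (10)·(4 − 0)/(9 − -10) = 40/19 s.

t = 40/19 s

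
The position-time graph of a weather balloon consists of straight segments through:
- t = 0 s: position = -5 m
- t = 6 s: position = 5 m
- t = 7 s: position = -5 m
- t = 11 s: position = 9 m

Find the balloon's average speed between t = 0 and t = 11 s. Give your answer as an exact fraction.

34/11 m/s

Average speed = (total path length)/(elapsed time); on a piecewise-linear x-t graph the path length is Σ|Δx|.
0–6 s: |Δx| = |5 − -5| = 10 m
6–7 s: |Δx| = |-5 − 5| = 10 m
7–11 s: |Δx| = |9 − -5| = 14 m
Total path = 34 m; average speed = 34/11 = 34/11 m/s.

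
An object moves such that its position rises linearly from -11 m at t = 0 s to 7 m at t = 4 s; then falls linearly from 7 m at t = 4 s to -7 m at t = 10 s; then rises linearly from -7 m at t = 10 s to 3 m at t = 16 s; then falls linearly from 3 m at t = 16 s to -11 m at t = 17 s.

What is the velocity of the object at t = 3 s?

4.5 m/s

Velocity is the slope of the x-t graph on 0–4 s: (7 − -11)/(4 − 0) = 4.5 m/s.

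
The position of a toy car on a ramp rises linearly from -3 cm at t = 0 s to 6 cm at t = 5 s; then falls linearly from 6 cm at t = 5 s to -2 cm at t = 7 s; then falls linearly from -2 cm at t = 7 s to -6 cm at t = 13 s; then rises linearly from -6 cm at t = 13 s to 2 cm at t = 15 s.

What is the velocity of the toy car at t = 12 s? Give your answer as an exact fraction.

-2/3 cm/s

Velocity is the slope of the x-t graph on 7–13 s: (-6 − -2)/(13 − 7) = -2/3 cm/s.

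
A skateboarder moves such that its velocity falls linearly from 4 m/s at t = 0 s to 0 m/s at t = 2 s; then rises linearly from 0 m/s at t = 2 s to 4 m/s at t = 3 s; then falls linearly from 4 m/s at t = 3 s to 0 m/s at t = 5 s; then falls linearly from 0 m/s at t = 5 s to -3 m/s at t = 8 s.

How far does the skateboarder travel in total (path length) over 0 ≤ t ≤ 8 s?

14.5 m

Distance (not displacement) is the total path length: add the absolute areas under v-t.
0–2 s: |½(4 + 0)(2)| = 4 m
2–3 s: |½(0 + 4)(1)| = 2 m
3–5 s: |½(4 + 0)(2)| = 4 m
5–8 s: |½(0 + -3)(3)| = 4.5 m
Total distance = 14.5 m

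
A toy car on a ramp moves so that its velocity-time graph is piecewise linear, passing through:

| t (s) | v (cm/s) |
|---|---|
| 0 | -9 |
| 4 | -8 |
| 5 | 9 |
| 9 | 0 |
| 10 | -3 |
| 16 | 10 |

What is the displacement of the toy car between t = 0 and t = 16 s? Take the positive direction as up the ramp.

Displacement is the signed area under the v-t curve.
0–4 s: ½(-9 + -8)(4) = -34 cm
4–5 s: ½(-8 + 9)(1) = 0.5 cm
5–9 s: ½(9 + 0)(4) = 18 cm
9–10 s: ½(0 + -3)(1) = -1.5 cm
10–16 s: ½(-3 + 10)(6) = 21 cm
Net displacement = 4 cm

4 cm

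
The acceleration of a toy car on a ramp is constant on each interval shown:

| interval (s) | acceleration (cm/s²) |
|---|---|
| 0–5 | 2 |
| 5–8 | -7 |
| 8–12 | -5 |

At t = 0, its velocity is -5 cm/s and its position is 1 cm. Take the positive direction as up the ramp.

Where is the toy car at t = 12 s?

On each constant-a segment, Δv = aΔt and Δx = v₀Δt + ½aΔt²; chain segment to segment.
0–5 s: v starts -5 cm/s; Δx = -5·5 + ½·2·5² = 0 cm; v ends 5 cm/s.
5–8 s: v starts 5 cm/s; Δx = 5·3 + ½·-7·3² = -16.5 cm; v ends -16 cm/s.
8–12 s: v starts -16 cm/s; Δx = -16·4 + ½·-5·4² = -104 cm; v ends -36 cm/s.
x(12) = 1 + Σ Δx = -119.5 cm.

-119.5 cm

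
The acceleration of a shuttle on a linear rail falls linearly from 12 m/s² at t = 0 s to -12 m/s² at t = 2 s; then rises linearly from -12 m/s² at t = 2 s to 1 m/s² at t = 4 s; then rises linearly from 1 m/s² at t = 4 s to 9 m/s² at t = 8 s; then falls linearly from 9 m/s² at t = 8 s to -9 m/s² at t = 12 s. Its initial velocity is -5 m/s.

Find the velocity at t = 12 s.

4 m/s

Δv equals the area under the a-t graph; then v = v₀ + Δv.
0–2 s: ½(12 + -12)(2) = 0 m/s
2–4 s: ½(-12 + 1)(2) = -11 m/s
4–8 s: ½(1 + 9)(4) = 20 m/s
8–12 s: ½(9 + -9)(4) = 0 m/s
Δv = 9 m/s, so v(12) = -5 + (9) = 4 m/s.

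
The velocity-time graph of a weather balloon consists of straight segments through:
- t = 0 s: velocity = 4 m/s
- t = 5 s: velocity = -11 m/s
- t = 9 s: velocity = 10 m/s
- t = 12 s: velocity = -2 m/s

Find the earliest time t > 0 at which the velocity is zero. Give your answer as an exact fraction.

t = 4/3 s

v changes sign on 0–5 s (from 4 to -11); the graph is linear there, so v = 0 at t = 0 + (-4)·(5 − 0)/(-11 − 4) = 4/3 s.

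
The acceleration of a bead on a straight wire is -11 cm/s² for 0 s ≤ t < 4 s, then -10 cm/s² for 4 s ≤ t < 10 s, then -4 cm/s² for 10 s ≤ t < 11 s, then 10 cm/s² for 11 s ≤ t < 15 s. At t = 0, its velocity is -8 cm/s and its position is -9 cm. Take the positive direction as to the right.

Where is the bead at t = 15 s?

-1119 cm

On each constant-a segment, Δv = aΔt and Δx = v₀Δt + ½aΔt²; chain segment to segment.
0–4 s: v starts -8 cm/s; Δx = -8·4 + ½·-11·4² = -120 cm; v ends -52 cm/s.
4–10 s: v starts -52 cm/s; Δx = -52·6 + ½·-10·6² = -492 cm; v ends -112 cm/s.
10–11 s: v starts -112 cm/s; Δx = -112·1 + ½·-4·1² = -114 cm; v ends -116 cm/s.
11–15 s: v starts -116 cm/s; Δx = -116·4 + ½·10·4² = -384 cm; v ends -76 cm/s.
x(15) = -9 + Σ Δx = -1119 cm.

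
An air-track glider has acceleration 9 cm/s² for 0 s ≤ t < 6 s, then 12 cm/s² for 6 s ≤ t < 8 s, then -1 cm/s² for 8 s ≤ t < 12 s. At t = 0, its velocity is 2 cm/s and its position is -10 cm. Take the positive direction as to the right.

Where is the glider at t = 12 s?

612 cm

On each constant-a segment, Δv = aΔt and Δx = v₀Δt + ½aΔt²; chain segment to segment.
0–6 s: v starts 2 cm/s; Δx = 2·6 + ½·9·6² = 174 cm; v ends 56 cm/s.
6–8 s: v starts 56 cm/s; Δx = 56·2 + ½·12·2² = 136 cm; v ends 80 cm/s.
8–12 s: v starts 80 cm/s; Δx = 80·4 + ½·-1·4² = 312 cm; v ends 76 cm/s.
x(12) = -10 + Σ Δx = 612 cm.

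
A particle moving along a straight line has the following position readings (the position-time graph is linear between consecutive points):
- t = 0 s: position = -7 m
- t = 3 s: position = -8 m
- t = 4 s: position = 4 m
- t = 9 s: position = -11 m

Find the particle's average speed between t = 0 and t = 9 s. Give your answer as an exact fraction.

28/9 m/s

Average speed = (total path length)/(elapsed time); on a piecewise-linear x-t graph the path length is Σ|Δx|.
0–3 s: |Δx| = |-8 − -7| = 1 m
3–4 s: |Δx| = |4 − -8| = 12 m
4–9 s: |Δx| = |-11 − 4| = 15 m
Total path = 28 m; average speed = 28/9 = 28/9 m/s.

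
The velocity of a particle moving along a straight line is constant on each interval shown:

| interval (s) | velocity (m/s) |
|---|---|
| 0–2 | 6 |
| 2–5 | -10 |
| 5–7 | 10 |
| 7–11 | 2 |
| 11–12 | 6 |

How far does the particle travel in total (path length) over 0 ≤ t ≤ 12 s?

Distance (not displacement) is the total path length: add the absolute areas under v-t.
0–2 s: |6| × 2 = 12 m
2–5 s: |-10| × 3 = 30 m
5–7 s: |10| × 2 = 20 m
7–11 s: |2| × 4 = 8 m
11–12 s: |6| × 1 = 6 m
Total distance = 76 m

76 m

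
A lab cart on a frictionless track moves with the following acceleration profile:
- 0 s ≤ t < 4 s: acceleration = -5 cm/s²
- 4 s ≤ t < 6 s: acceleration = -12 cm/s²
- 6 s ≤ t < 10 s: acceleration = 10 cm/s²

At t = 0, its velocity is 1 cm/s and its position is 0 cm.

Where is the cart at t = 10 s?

On each constant-a segment, Δv = aΔt and Δx = v₀Δt + ½aΔt²; chain segment to segment.
0–4 s: v starts 1 cm/s; Δx = 1·4 + ½·-5·4² = -36 cm; v ends -19 cm/s.
4–6 s: v starts -19 cm/s; Δx = -19·2 + ½·-12·2² = -62 cm; v ends -43 cm/s.
6–10 s: v starts -43 cm/s; Δx = -43·4 + ½·10·4² = -92 cm; v ends -3 cm/s.
x(10) = 0 + Σ Δx = -190 cm.

-190 cm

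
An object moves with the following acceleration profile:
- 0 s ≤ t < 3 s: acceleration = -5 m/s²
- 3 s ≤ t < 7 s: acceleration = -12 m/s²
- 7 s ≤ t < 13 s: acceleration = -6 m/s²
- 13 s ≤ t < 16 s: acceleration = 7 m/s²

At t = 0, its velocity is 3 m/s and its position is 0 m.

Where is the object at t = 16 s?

On each constant-a segment, Δv = aΔt and Δx = v₀Δt + ½aΔt²; chain segment to segment.
0–3 s: v starts 3 m/s; Δx = 3·3 + ½·-5·3² = -13.5 m; v ends -12 m/s.
3–7 s: v starts -12 m/s; Δx = -12·4 + ½·-12·4² = -144 m; v ends -60 m/s.
7–13 s: v starts -60 m/s; Δx = -60·6 + ½·-6·6² = -468 m; v ends -96 m/s.
13–16 s: v starts -96 m/s; Δx = -96·3 + ½·7·3² = -256.5 m; v ends -75 m/s.
x(16) = 0 + Σ Δx = -882 m.

-882 m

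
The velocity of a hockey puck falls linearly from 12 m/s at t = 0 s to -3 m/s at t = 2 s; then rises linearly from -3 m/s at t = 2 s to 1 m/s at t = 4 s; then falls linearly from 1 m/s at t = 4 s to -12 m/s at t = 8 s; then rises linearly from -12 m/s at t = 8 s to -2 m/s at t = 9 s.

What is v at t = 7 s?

On 4–8 s the graph is linear from 1 to -12 m/s: v(7) = 1 + (-12 − 1)·(7 − 4)/(8 − 4) = -8.75 m/s.

-8.75 m/s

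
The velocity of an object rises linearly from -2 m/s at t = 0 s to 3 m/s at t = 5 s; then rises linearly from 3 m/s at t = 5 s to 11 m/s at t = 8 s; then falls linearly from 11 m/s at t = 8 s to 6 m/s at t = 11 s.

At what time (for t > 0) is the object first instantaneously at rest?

v changes sign on 0–5 s (from -2 to 3); the graph is linear there, so v = 0 at t = 0 + (2)·(5 − 0)/(3 − -2) = 2 s.

t = 2 s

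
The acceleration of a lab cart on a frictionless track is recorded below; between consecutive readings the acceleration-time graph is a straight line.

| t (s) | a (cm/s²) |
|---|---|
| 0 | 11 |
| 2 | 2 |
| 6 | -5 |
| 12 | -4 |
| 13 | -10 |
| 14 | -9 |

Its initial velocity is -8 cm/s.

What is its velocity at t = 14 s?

Δv equals the area under the a-t graph; then v = v₀ + Δv.
0–2 s: ½(11 + 2)(2) = 13 cm/s
2–6 s: ½(2 + -5)(4) = -6 cm/s
6–12 s: ½(-5 + -4)(6) = -27 cm/s
12–13 s: ½(-4 + -10)(1) = -7 cm/s
13–14 s: ½(-10 + -9)(1) = -9.5 cm/s
Δv = -36.5 cm/s, so v(14) = -8 + (-36.5) = -44.5 cm/s.

-44.5 cm/s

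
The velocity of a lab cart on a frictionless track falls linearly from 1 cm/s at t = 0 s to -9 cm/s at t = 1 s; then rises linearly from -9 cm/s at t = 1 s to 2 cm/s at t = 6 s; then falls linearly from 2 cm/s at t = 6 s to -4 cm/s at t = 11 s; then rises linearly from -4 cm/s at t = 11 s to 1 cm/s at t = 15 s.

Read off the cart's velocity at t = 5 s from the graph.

-0.2 cm/s

On 1–6 s the graph is linear from -9 to 2 cm/s: v(5) = -9 + (2 − -9)·(5 − 1)/(6 − 1) = -0.2 cm/s.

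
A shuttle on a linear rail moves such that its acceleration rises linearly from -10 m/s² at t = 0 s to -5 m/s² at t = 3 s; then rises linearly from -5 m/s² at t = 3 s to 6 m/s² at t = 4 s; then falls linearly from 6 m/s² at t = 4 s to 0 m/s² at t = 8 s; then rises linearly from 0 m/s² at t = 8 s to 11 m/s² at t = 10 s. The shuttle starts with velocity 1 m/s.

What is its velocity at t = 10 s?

2 m/s

Δv equals the area under the a-t graph; then v = v₀ + Δv.
0–3 s: ½(-10 + -5)(3) = -22.5 m/s
3–4 s: ½(-5 + 6)(1) = 0.5 m/s
4–8 s: ½(6 + 0)(4) = 12 m/s
8–10 s: ½(0 + 11)(2) = 11 m/s
Δv = 1 m/s, so v(10) = 1 + (1) = 2 m/s.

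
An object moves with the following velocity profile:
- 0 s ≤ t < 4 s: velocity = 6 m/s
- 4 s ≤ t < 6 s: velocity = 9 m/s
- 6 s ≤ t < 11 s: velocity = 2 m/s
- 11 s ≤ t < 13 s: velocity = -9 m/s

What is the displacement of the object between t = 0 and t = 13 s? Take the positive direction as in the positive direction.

Displacement is the signed area under the v-t curve.
0–4 s: 6 × 4 = 24 m
4–6 s: 9 × 2 = 18 m
6–11 s: 2 × 5 = 10 m
11–13 s: -9 × 2 = -18 m
Net displacement = 34 m

34 m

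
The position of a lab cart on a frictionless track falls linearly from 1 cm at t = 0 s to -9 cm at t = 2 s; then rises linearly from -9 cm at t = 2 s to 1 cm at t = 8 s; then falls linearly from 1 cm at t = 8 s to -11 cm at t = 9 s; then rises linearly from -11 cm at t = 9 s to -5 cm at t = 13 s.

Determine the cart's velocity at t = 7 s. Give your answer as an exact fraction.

Velocity is the slope of the x-t graph on 2–8 s: (1 − -9)/(8 − 2) = 5/3 cm/s.

5/3 cm/s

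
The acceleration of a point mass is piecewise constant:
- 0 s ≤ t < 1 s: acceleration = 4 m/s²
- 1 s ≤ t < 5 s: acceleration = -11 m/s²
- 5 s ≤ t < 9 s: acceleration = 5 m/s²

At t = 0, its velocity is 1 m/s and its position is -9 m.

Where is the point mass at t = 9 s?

On each constant-a segment, Δv = aΔt and Δx = v₀Δt + ½aΔt²; chain segment to segment.
0–1 s: v starts 1 m/s; Δx = 1·1 + ½·4·1² = 3 m; v ends 5 m/s.
1–5 s: v starts 5 m/s; Δx = 5·4 + ½·-11·4² = -68 m; v ends -39 m/s.
5–9 s: v starts -39 m/s; Δx = -39·4 + ½·5·4² = -116 m; v ends -19 m/s.
x(9) = -9 + Σ Δx = -190 m.

-190 m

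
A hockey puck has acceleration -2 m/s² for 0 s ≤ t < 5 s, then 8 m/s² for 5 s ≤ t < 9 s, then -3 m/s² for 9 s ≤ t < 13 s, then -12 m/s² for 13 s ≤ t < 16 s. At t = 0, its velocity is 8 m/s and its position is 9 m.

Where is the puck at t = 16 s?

176 m

On each constant-a segment, Δv = aΔt and Δx = v₀Δt + ½aΔt²; chain segment to segment.
0–5 s: v starts 8 m/s; Δx = 8·5 + ½·-2·5² = 15 m; v ends -2 m/s.
5–9 s: v starts -2 m/s; Δx = -2·4 + ½·8·4² = 56 m; v ends 30 m/s.
9–13 s: v starts 30 m/s; Δx = 30·4 + ½·-3·4² = 96 m; v ends 18 m/s.
13–16 s: v starts 18 m/s; Δx = 18·3 + ½·-12·3² = 0 m; v ends -18 m/s.
x(16) = 9 + Σ Δx = 176 m.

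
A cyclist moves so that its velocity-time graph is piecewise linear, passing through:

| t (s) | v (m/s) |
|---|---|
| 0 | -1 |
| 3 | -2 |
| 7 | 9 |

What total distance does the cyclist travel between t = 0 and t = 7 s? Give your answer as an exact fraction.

439/22 m

Total distance travelled is ∫|v| dt — sum the magnitudes of each area piece.
0–3 s: |½(-1 + -2)(3)| = 4.5 m
3–7 s: v = 0 at t = 41/11 s; triangle areas 8/11 + 162/11 = 170/11 m
Total distance = 439/22 m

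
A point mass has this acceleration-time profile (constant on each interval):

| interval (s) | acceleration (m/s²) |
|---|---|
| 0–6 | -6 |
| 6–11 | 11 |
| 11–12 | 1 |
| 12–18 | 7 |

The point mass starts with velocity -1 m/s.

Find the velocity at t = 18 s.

61 m/s

Δv equals the area under the a-t graph; then v = v₀ + Δv.
0–6 s: -6 × 6 = -36 m/s
6–11 s: 11 × 5 = 55 m/s
11–12 s: 1 × 1 = 1 m/s
12–18 s: 7 × 6 = 42 m/s
Δv = 62 m/s, so v(18) = -1 + (62) = 61 m/s.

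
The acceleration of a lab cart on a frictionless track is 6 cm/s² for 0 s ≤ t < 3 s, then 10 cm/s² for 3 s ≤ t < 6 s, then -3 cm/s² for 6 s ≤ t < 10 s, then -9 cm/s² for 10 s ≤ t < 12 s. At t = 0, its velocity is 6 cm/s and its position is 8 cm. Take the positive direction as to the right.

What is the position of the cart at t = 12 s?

428 cm

On each constant-a segment, Δv = aΔt and Δx = v₀Δt + ½aΔt²; chain segment to segment.
0–3 s: v starts 6 cm/s; Δx = 6·3 + ½·6·3² = 45 cm; v ends 24 cm/s.
3–6 s: v starts 24 cm/s; Δx = 24·3 + ½·10·3² = 117 cm; v ends 54 cm/s.
6–10 s: v starts 54 cm/s; Δx = 54·4 + ½·-3·4² = 192 cm; v ends 42 cm/s.
10–12 s: v starts 42 cm/s; Δx = 42·2 + ½·-9·2² = 66 cm; v ends 24 cm/s.
x(12) = 8 + Σ Δx = 428 cm.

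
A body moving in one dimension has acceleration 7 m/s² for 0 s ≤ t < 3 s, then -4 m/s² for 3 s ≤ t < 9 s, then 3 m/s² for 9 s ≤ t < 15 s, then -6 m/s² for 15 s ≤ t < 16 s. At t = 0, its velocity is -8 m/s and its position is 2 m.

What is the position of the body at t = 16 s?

7.5 m

On each constant-a segment, Δv = aΔt and Δx = v₀Δt + ½aΔt²; chain segment to segment.
0–3 s: v starts -8 m/s; Δx = -8·3 + ½·7·3² = 7.5 m; v ends 13 m/s.
3–9 s: v starts 13 m/s; Δx = 13·6 + ½·-4·6² = 6 m; v ends -11 m/s.
9–15 s: v starts -11 m/s; Δx = -11·6 + ½·3·6² = -12 m; v ends 7 m/s.
15–16 s: v starts 7 m/s; Δx = 7·1 + ½·-6·1² = 4 m; v ends 1 m/s.
x(16) = 2 + Σ Δx = 7.5 m.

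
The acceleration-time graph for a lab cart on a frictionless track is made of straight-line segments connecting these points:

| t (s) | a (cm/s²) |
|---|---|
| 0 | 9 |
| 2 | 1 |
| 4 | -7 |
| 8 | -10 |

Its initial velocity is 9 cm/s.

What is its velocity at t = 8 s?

-21 cm/s

Δv equals the area under the a-t graph; then v = v₀ + Δv.
0–2 s: ½(9 + 1)(2) = 10 cm/s
2–4 s: ½(1 + -7)(2) = -6 cm/s
4–8 s: ½(-7 + -10)(4) = -34 cm/s
Δv = -30 cm/s, so v(8) = 9 + (-30) = -21 cm/s.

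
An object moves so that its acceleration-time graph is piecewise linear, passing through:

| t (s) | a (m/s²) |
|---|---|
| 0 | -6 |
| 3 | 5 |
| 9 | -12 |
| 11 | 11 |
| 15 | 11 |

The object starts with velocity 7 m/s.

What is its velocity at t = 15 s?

Δv equals the area under the a-t graph; then v = v₀ + Δv.
0–3 s: ½(-6 + 5)(3) = -1.5 m/s
3–9 s: ½(5 + -12)(6) = -21 m/s
9–11 s: ½(-12 + 11)(2) = -1 m/s
11–15 s: 11 × 4 = 44 m/s
Δv = 20.5 m/s, so v(15) = 7 + (20.5) = 27.5 m/s.

27.5 m/s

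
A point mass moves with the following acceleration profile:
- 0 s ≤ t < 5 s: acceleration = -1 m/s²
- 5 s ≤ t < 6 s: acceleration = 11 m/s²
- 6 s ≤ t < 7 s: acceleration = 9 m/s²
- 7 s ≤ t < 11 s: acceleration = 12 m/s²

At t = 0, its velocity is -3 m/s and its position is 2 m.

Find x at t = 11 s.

On each constant-a segment, Δv = aΔt and Δx = v₀Δt + ½aΔt²; chain segment to segment.
0–5 s: v starts -3 m/s; Δx = -3·5 + ½·-1·5² = -27.5 m; v ends -8 m/s.
5–6 s: v starts -8 m/s; Δx = -8·1 + ½·11·1² = -2.5 m; v ends 3 m/s.
6–7 s: v starts 3 m/s; Δx = 3·1 + ½·9·1² = 7.5 m; v ends 12 m/s.
7–11 s: v starts 12 m/s; Δx = 12·4 + ½·12·4² = 144 m; v ends 60 m/s.
x(11) = 2 + Σ Δx = 123.5 m.

123.5 m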